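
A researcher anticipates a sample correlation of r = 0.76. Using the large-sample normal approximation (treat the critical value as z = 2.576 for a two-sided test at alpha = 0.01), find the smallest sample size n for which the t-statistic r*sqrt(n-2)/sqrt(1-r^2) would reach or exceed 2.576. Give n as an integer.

Need r·√(n−2)/√(1−r²) ≥ 2.576
√(n−2) ≥ 2.576·√(1−0.5776) / 0.76 = 2.576·0.649923 / 0.76 = 2.2029
n−2 ≥ 4.8528  ⇒  n ≥ 6.8528
Smallest integer n = 7

7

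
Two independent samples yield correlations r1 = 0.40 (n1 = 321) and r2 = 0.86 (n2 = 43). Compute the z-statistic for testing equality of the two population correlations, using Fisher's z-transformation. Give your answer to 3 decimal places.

-5.184

Fisher z-transforms: z1 = atanh(0.40) = 0.423649, z2 = atanh(0.86) = 1.293345; difference d = -0.869696
Var(d) = 1/318 + 1/40 = 0.0031447 + 0.0250000 = 0.0281447
z = d/√Var(d) = -0.869696 / √0.0281447 = -0.869696 / 0.167764 = -5.184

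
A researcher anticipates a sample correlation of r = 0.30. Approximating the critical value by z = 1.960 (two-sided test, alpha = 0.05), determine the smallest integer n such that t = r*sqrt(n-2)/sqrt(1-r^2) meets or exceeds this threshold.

r√(n−2)/√(1−r²) ≥ 1.960  ⇔  n−2 ≥ (1.960)²·(1−r²)/r²
(1−r²)/r² = (1−0.0900)/0.0900 = 10.1111
n ≥ 2 + 3.8416·10.1111 = 2 + 38.8428 = 40.8428
⌈40.8428⌉ = 41

41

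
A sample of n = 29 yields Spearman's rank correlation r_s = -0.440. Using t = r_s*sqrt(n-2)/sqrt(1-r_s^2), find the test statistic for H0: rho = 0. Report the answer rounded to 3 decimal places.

-2.546

1 − r_s² = 1 − 0.193600 = 0.806400;  √(1−r_s²) = 0.897998
√(n−2) = √27 = 5.196152
t = r_s·√(n−2)/√(1−r_s²) = -0.440 · 5.196152 / 0.897998 = -2.546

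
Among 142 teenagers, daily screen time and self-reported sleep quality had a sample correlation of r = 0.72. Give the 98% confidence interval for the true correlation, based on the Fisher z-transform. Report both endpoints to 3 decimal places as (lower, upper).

(0.611, 0.802)

z_r = atanh(0.72) = 0.907645;  SE = 1/√(n−3) = 1/√139 = 0.084819
z-limits: 0.907645 ± 2.326·0.084819 = 0.907645 ± 0.197289 = [0.710356, 1.104934]
ρ-limits: (tanh 0.710356, tanh 1.104934) = (0.611, 0.802)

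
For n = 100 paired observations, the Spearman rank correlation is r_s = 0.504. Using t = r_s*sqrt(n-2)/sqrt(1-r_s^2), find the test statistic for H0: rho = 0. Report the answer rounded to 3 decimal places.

t = r_s·√(n−2) / √(1−r_s²) with r_s = 0.504, n = 100
  = 0.504·√98 / √(1 − 0.254016)
  = 0.504·9.899495 / 0.863704
  = 4.989345 / 0.863704 = 5.777

5.777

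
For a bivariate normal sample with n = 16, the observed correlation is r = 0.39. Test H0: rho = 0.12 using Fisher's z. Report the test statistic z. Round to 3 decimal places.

Fisher z: atanh(0.39) = 0.411800, atanh(0.12) = 0.120581
z = (z_r − z_0)·√(n−3) = (0.411800 − 0.120581)·√13 = 0.291219 · 3.605551 = 1.050

1.050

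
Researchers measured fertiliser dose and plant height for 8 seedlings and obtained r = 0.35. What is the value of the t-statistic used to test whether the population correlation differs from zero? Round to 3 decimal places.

t = r·√(n−2) / √(1−r²) with r = 0.35, n = 8
  = 0.35·√6 / √(1 − 0.1225)
  = 0.35·2.449490 / 0.936750
  = 0.857321 / 0.936750 = 0.915

0.915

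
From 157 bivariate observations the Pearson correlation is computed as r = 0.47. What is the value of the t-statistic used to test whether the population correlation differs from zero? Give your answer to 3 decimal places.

1 − r² = 1 − 0.2209 = 0.7791;  √(1−r²) = 0.882666
√(n−2) = √155 = 12.449900
t = r·√(n−2)/√(1−r²) = 0.47 · 12.449900 / 0.882666 = 6.629

6.629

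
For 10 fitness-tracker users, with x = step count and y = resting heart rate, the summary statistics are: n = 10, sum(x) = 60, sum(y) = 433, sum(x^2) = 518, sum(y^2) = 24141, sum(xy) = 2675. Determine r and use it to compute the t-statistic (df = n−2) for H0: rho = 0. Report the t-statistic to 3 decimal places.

Numerator: nΣxy − (Σx)(Σy) = 10·2675 − (60)(433) = 770
Denominator: √[(nΣx²−(Σx)²)(nΣy²−(Σy)²)]
  nΣx²−(Σx)² = 10·518 − 3600 = 1580;  nΣy²−(Σy)² = 10·24141 − 187489 = 53921
  √(1580·53921) = √85195180 = 9230.1235
r = 770 / 9230.1235 = 0.0834
t = r·√(n−2)/√(1−r²) = 0.0834·√8 / √(1−0.006956) = 0.235891 / 0.996516 = 0.237

0.237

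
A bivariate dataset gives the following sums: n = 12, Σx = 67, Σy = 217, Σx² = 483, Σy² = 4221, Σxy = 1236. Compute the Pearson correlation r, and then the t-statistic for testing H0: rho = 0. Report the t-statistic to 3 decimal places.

S_xy = nΣxy − ΣxΣy = 12·1236 − 67·217 = 14832 − 14539 = 293
S_xx = nΣx² − (Σx)² = 12·483 − 67² = 5796 − 4489 = 1307
S_yy = nΣy² − (Σy)² = 12·4221 − 217² = 50652 − 47089 = 3563
r = S_xy / √(S_xx·S_yy) = 293 / √(1307·3563) = 293 / √4656841 = 293 / 2157.9715 = 0.1358
t = r·√(n−2)/√(1−r²) = 0.1358·√10 / √(1−0.018442) = 0.429437 / 0.990736 = 0.433

0.433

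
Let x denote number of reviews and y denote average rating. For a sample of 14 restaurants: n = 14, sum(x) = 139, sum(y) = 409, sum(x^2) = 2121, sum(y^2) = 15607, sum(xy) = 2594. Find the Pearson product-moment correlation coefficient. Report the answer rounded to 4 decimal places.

-0.8909

S_xy = nΣxy − ΣxΣy = 14·2594 − 139·409 = 36316 − 56851 = -20535
S_xx = nΣx² − (Σx)² = 14·2121 − 139² = 29694 − 19321 = 10373
S_yy = nΣy² − (Σy)² = 14·15607 − 409² = 218498 − 167281 = 51217
r = S_xy / √(S_xx·S_yy) = -20535 / √(10373·51217) = -20535 / √531273941 = -20535 / 23049.3805 = -0.8909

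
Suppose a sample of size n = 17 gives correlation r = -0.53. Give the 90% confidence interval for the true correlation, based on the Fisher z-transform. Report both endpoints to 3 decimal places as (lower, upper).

(-0.774, -0.149)

z_r = atanh(-0.53) = -0.590145;  SE = 1/√(n−3) = 1/√14 = 0.267261
z-limits: -0.590145 ± 1.645·0.267261 = -0.590145 ± 0.439644 = [-1.029789, -0.150501]
ρ-limits: (tanh -1.029789, tanh -0.150501) = (-0.774, -0.149)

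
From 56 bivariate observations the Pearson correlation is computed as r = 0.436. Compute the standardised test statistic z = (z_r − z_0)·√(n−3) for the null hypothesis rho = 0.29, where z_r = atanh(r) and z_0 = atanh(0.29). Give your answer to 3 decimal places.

1.228

Fisher z: atanh(0.436) = 0.467281, atanh(0.29) = 0.298566
z = (z_r − z_0)·√(n−3) = (0.467281 − 0.298566)·√53 = 0.168715 · 7.280110 = 1.228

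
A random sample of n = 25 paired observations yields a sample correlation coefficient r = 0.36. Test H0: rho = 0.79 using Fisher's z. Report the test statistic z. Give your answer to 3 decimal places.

Fisher z: atanh(0.36) = 0.376886, atanh(0.79) = 1.071432
z = (z_r − z_0)·√(n−3) = (0.376886 − 1.071432)·√22 = -0.694546 · 4.690416 = -3.258

-3.258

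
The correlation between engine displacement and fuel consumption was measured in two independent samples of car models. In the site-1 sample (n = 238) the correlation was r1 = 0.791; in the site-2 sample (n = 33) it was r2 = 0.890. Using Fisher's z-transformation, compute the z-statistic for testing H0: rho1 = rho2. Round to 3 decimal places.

-1.794

z1 = atanh(0.791) = 1.074098,  z2 = atanh(0.890) = 1.421926
SE = √(1/(n1−3) + 1/(n2−3)) = √(1/235 + 1/30) = √(0.0042553 + 0.0333333) = √0.0375886 = 0.193878
z = (z1 − z2)/SE = (1.074098 − 1.421926) / 0.193878 = -0.347828 / 0.193878 = -1.794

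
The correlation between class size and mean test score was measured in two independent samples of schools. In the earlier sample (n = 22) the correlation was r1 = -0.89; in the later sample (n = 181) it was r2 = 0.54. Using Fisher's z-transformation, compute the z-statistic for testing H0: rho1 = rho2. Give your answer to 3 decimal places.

-8.395

Fisher z-transforms: z1 = atanh(-0.89) = -1.421926, z2 = atanh(0.54) = 0.604156; difference d = -2.026082
Var(d) = 1/19 + 1/178 = 0.0526316 + 0.0056180 = 0.0582496
z = d/√Var(d) = -2.026082 / √0.0582496 = -2.026082 / 0.241350 = -8.395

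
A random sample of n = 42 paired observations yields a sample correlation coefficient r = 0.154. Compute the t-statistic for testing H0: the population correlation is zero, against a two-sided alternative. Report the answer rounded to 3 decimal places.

1 − r² = 1 − 0.023716 = 0.976284;  √(1−r²) = 0.988071
√(n−2) = √40 = 6.324555
t = r·√(n−2)/√(1−r²) = 0.154 · 6.324555 / 0.988071 = 0.986

0.986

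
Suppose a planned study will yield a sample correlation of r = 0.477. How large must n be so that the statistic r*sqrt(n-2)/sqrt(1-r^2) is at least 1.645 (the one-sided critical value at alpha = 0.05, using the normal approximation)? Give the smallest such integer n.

12

Need r·√(n−2)/√(1−r²) ≥ 1.645
√(n−2) ≥ 1.645·√(1−0.227529) / 0.477 = 1.645·0.878903 / 0.477 = 3.0310
n−2 ≥ 9.1870  ⇒  n ≥ 11.1870
Smallest integer n = 12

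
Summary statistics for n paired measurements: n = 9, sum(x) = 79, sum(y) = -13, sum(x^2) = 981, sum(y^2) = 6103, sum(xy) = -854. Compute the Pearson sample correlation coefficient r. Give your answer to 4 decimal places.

S_xy = nΣxy − ΣxΣy = 9·(-854) − 79·(-13) = -7686 − (-1027) = -6659
S_xx = nΣx² − (Σx)² = 9·981 − 79² = 8829 − 6241 = 2588
S_yy = nΣy² − (Σy)² = 9·6103 − (-13)² = 54927 − 169 = 54758
r = S_xy / √(S_xx·S_yy) = -6659 / √(2588·54758) = -6659 / √141713704 = -6659 / 11904.3565 = -0.5594

-0.5594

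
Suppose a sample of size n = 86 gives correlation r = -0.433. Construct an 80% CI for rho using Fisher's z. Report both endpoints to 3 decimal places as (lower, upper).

z_r = atanh(-0.433) = -0.463583;  SE = 1/√(n−3) = 1/√83 = 0.109764
z-limits: -0.463583 ± 1.282·0.109764 = -0.463583 ± 0.140717 = [-0.604300, -0.322866]
ρ-limits: (tanh -0.604300, tanh -0.322866) = (-0.540, -0.312)

(-0.540, -0.312)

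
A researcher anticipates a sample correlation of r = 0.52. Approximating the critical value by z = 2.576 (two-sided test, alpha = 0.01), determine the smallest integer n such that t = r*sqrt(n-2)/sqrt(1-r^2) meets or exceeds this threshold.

20

r√(n−2)/√(1−r²) ≥ 2.576  ⇔  n−2 ≥ (2.576)²·(1−r²)/r²
(1−r²)/r² = (1−0.2704)/0.2704 = 2.6982
n ≥ 2 + 6.635776·2.6982 = 2 + 17.9047 = 19.9047
⌈19.9047⌉ = 20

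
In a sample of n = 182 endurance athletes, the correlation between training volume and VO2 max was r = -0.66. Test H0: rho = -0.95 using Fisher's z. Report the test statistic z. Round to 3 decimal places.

13.900

z_r = atanh(-0.66) = -0.792814,  z_0 = atanh(-0.95) = -1.831781
SE = 1/√(n−3) = 1/√179 = 0.074744
z = (z_r − z_0)/SE = (-0.792814 − (-1.831781)) / 0.074744 = 1.038967 / 0.074744 = 13.900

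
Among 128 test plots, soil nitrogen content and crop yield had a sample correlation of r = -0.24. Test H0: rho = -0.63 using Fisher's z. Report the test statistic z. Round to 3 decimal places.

5.553

z_r = atanh(-0.24) = -0.244774,  z_0 = atanh(-0.63) = -0.741416
SE = 1/√(n−3) = 1/√125 = 0.089443
z = (z_r − z_0)/SE = (-0.244774 − (-0.741416)) / 0.089443 = 0.496642 / 0.089443 = 5.553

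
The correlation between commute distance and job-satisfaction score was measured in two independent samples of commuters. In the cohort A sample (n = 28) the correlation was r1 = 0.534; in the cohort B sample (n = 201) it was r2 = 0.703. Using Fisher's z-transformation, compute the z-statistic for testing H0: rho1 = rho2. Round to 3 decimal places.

-1.307

z1 = atanh(0.534) = 0.595724,  z2 = atanh(0.703) = 0.873207
SE = √(1/(n1−3) + 1/(n2−3)) = √(1/25 + 1/198) = √(0.0400000 + 0.0050505) = √0.0450505 = 0.212251
z = (z1 − z2)/SE = (0.595724 − 0.873207) / 0.212251 = -0.277483 / 0.212251 = -1.307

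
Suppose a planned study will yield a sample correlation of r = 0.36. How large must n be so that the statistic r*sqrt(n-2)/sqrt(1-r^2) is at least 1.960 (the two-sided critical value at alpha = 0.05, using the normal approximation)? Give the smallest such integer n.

Need r·√(n−2)/√(1−r²) ≥ 1.960
√(n−2) ≥ 1.960·√(1−0.1296) / 0.36 = 1.960·0.932952 / 0.36 = 5.0794
n−2 ≥ 25.8003  ⇒  n ≥ 27.8003
Smallest integer n = 28

28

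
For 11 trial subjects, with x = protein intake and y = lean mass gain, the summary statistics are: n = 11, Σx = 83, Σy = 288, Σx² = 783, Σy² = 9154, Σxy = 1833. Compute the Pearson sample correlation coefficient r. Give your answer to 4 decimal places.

Numerator: nΣxy − (Σx)(Σy) = 11·1833 − (83)(288) = -3741
Denominator: √[(nΣx²−(Σx)²)(nΣy²−(Σy)²)]
  nΣx²−(Σx)² = 11·783 − 6889 = 1724;  nΣy²−(Σy)² = 11·9154 − 82944 = 17750
  √(1724·17750) = √30601000 = 5531.8171
r = -3741 / 5531.8171 = -0.6763

-0.6763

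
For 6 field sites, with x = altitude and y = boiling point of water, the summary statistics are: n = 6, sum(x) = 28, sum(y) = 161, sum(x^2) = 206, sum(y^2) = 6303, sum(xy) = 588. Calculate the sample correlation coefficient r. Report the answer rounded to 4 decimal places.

Numerator: nΣxy − (Σx)(Σy) = 6·588 − (28)(161) = -980
Denominator: √[(nΣx²−(Σx)²)(nΣy²−(Σy)²)]
  nΣx²−(Σx)² = 6·206 − 784 = 452;  nΣy²−(Σy)² = 6·6303 − 25921 = 11897
  √(452·11897) = √5377444 = 2318.9317
r = -980 / 2318.9317 = -0.4226

-0.4226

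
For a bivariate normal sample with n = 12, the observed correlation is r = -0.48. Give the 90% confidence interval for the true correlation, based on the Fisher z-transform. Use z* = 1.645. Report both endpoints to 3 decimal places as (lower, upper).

z_r = atanh(-0.48) = -0.522984;  SE = 1/√(n−3) = 1/√9 = 0.333333
z-limits: -0.522984 ± 1.645·0.333333 = -0.522984 ± 0.548333 = [-1.071317, 0.025349]
ρ-limits: (tanh -1.071317, tanh 0.025349) = (-0.790, 0.025)

(-0.790, 0.025)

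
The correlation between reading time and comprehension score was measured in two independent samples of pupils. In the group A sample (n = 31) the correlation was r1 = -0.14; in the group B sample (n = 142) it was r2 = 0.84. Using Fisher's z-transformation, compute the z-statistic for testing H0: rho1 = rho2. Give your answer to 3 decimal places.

-6.576

Fisher z-transforms: z1 = atanh(-0.14) = -0.140926, z2 = atanh(0.84) = 1.221174; difference d = -1.362100
Var(d) = 1/28 + 1/139 = 0.0357143 + 0.0071942 = 0.0429085
z = d/√Var(d) = -1.362100 / √0.0429085 = -1.362100 / 0.207144 = -6.576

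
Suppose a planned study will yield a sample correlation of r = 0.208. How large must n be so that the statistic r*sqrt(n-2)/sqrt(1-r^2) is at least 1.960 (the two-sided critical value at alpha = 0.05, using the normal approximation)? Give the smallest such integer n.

Need r·√(n−2)/√(1−r²) ≥ 1.960
√(n−2) ≥ 1.960·√(1−0.043264) / 0.208 = 1.960·0.978129 / 0.208 = 9.2170
n−2 ≥ 84.9531  ⇒  n ≥ 86.9531
Smallest integer n = 87

87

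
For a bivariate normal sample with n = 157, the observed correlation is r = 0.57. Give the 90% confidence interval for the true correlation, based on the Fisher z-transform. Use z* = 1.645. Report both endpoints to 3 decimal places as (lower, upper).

Fisher z: z_r = atanh(r) = ½·ln((1+0.57)/(1−0.57)) = 0.647523
SE(z) = 1/√(n−3) = 1/√154 = 0.080582
90% ⇒ z* = 1.645; margin = 1.645·0.080582 = 0.132557
CI on z-scale: (0.514966, 0.780080)
Back-transform: tanh(0.514966) = 0.473805, tanh(0.780080) = 0.652753

(0.474, 0.653)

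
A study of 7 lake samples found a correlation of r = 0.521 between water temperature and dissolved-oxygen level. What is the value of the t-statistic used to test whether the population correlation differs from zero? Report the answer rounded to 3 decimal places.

1.365

t = r·√(n−2) / √(1−r²) with r = 0.521, n = 7
  = 0.521·√5 / √(1 − 0.271441)
  = 0.521·2.236068 / 0.853557
  = 1.164991 / 0.853557 = 1.365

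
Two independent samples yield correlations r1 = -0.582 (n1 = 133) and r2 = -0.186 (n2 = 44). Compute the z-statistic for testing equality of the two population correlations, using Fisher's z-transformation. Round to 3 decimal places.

-2.665

Fisher z-transforms: z1 = atanh(-0.582) = -0.665482, z2 = atanh(-0.186) = -0.188191; difference d = -0.477291
Var(d) = 1/130 + 1/41 = 0.0076923 + 0.0243902 = 0.0320825
z = d/√Var(d) = -0.477291 / √0.0320825 = -0.477291 / 0.179116 = -2.665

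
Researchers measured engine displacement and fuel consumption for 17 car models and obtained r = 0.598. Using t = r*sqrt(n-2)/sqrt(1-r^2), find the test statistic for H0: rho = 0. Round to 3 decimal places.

2.890

1 − r² = 1 − 0.357604 = 0.642396;  √(1−r²) = 0.801496
√(n−2) = √15 = 3.872983
t = r·√(n−2)/√(1−r²) = 0.598 · 3.872983 / 0.801496 = 2.890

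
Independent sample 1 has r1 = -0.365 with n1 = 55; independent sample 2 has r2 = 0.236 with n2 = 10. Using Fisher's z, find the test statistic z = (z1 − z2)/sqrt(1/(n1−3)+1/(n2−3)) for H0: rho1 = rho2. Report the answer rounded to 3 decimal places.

-1.548

z1 = atanh(-0.365) = -0.382642,  z2 = atanh(0.236) = 0.240534
SE = √(1/(n1−3) + 1/(n2−3)) = √(1/52 + 1/7) = √(0.0192308 + 0.1428571) = √0.1620879 = 0.402601
z = (z1 − z2)/SE = (-0.382642 − 0.240534) / 0.402601 = -0.623176 / 0.402601 = -1.548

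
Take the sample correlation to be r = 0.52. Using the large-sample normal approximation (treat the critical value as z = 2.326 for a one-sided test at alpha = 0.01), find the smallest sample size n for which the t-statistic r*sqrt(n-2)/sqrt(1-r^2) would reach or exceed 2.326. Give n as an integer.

r√(n−2)/√(1−r²) ≥ 2.326  ⇔  n−2 ≥ (2.326)²·(1−r²)/r²
(1−r²)/r² = (1−0.2704)/0.2704 = 2.6982
n ≥ 2 + 5.410276·2.6982 = 2 + 14.5980 = 16.5980
⌈16.5980⌉ = 17

17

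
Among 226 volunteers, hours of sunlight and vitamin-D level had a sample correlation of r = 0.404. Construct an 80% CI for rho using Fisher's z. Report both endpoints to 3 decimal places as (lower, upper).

(0.330, 0.473)

z_r = atanh(0.404) = 0.428420;  SE = 1/√(n−3) = 1/√223 = 0.066965
z-limits: 0.428420 ± 1.282·0.066965 = 0.428420 ± 0.085849 = [0.342571, 0.514269]
ρ-limits: (tanh 0.342571, tanh 0.514269) = (0.330, 0.473)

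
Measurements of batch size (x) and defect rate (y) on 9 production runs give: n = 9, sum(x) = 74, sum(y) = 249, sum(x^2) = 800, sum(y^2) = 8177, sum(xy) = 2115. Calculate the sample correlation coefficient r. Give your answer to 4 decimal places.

0.1362

S_xy = nΣxy − ΣxΣy = 9·2115 − 74·249 = 19035 − 18426 = 609
S_xx = nΣx² − (Σx)² = 9·800 − 74² = 7200 − 5476 = 1724
S_yy = nΣy² − (Σy)² = 9·8177 − 249² = 73593 − 62001 = 11592
r = S_xy / √(S_xx·S_yy) = 609 / √(1724·11592) = 609 / √19984608 = 609 / 4470.4147 = 0.1362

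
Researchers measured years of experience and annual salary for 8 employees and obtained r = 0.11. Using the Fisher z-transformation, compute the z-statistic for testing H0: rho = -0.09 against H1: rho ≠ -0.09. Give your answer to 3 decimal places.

z_r = atanh(0.11) = 0.110447,  z_0 = atanh(-0.09) = -0.090244
SE = 1/√(n−3) = 1/√5 = 0.447214
z = (z_r − z_0)/SE = (0.110447 − (-0.090244)) / 0.447214 = 0.200691 / 0.447214 = 0.449

0.449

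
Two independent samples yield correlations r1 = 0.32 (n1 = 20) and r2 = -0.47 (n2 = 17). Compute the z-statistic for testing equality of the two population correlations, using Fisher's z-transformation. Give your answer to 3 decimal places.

2.332

z1 = atanh(0.32) = 0.331647,  z2 = atanh(-0.47) = -0.510070
SE = √(1/(n1−3) + 1/(n2−3)) = √(1/17 + 1/14) = √(0.0588235 + 0.0714286) = √0.1302521 = 0.360905
z = (z1 − z2)/SE = (0.331647 − (-0.510070)) / 0.360905 = 0.841717 / 0.360905 = 2.332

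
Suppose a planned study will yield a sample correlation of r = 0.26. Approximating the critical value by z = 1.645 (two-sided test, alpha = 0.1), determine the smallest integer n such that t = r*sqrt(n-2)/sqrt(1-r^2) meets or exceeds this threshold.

r√(n−2)/√(1−r²) ≥ 1.645  ⇔  n−2 ≥ (1.645)²·(1−r²)/r²
(1−r²)/r² = (1−0.0676)/0.0676 = 13.7929
n ≥ 2 + 2.706025·13.7929 = 2 + 37.3239 = 39.3239
⌈39.3239⌉ = 40

40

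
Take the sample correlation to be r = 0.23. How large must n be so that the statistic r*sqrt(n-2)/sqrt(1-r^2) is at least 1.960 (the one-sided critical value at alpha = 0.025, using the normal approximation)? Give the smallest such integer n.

Need r·√(n−2)/√(1−r²) ≥ 1.960
√(n−2) ≥ 1.960·√(1−0.0529) / 0.23 = 1.960·0.973191 / 0.23 = 8.2933
n−2 ≥ 68.7788  ⇒  n ≥ 70.7788
Smallest integer n = 71

71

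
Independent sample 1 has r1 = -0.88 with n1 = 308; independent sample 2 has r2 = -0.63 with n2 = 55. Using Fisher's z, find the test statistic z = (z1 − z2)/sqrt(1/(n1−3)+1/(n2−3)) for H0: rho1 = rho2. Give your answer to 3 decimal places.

z1 = atanh(-0.88) = -1.375768,  z2 = atanh(-0.63) = -0.741416
SE = √(1/(n1−3) + 1/(n2−3)) = √(1/305 + 1/52) = √(0.0032787 + 0.0192308) = √0.0225095 = 0.150032
z = (z1 − z2)/SE = (-1.375768 − (-0.741416)) / 0.150032 = -0.634352 / 0.150032 = -4.228

-4.228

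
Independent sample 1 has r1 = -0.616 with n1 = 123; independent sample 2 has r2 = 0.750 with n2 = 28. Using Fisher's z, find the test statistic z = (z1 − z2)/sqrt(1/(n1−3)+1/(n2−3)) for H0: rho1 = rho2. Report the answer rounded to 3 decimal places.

z1 = atanh(-0.616) = -0.718533,  z2 = atanh(0.750) = 0.972955
SE = √(1/(n1−3) + 1/(n2−3)) = √(1/120 + 1/25) = √(0.0083333 + 0.0400000) = √0.0483333 = 0.219848
z = (z1 − z2)/SE = (-0.718533 − 0.972955) / 0.219848 = -1.691488 / 0.219848 = -7.694

-7.694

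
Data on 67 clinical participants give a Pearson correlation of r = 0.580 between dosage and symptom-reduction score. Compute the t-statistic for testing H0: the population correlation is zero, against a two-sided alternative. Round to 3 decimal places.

t = r·√(n−2) / √(1−r²) with r = 0.580, n = 67
  = 0.580·√65 / √(1 − 0.336400)
  = 0.580·8.062258 / 0.814616
  = 4.676110 / 0.814616 = 5.740

5.740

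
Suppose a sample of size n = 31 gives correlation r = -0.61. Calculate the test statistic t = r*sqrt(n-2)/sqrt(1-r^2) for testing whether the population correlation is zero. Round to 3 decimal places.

-4.146

1 − r² = 1 − 0.3721 = 0.6279;  √(1−r²) = 0.792401
√(n−2) = √29 = 5.385165
t = r·√(n−2)/√(1−r²) = -0.61 · 5.385165 / 0.792401 = -4.146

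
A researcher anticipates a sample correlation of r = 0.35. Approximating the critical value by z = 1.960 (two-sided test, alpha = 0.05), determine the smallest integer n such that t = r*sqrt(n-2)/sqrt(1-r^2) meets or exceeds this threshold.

30

r√(n−2)/√(1−r²) ≥ 1.960  ⇔  n−2 ≥ (1.960)²·(1−r²)/r²
(1−r²)/r² = (1−0.1225)/0.1225 = 7.1633
n ≥ 2 + 3.8416·7.1633 = 2 + 27.5185 = 29.5185
⌈29.5185⌉ = 30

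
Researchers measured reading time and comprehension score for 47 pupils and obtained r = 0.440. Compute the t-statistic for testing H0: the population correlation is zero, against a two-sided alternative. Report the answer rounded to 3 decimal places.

3.287

1 − r² = 1 − 0.193600 = 0.806400;  √(1−r²) = 0.897998
√(n−2) = √45 = 6.708204
t = r·√(n−2)/√(1−r²) = 0.440 · 6.708204 / 0.897998 = 3.287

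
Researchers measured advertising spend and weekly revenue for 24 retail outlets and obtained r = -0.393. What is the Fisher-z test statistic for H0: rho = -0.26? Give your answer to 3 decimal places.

-0.684

Fisher z: atanh(-0.393) = -0.415343, atanh(-0.26) = -0.266108
z = (z_r − z_0)·√(n−3) = (-0.415343 − (-0.266108))·√21 = -0.149235 · 4.582576 = -0.684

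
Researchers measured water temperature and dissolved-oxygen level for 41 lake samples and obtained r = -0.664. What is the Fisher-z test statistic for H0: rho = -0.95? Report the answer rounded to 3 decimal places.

6.361

Fisher z: atanh(-0.664) = -0.799934, atanh(-0.95) = -1.831781
z = (z_r − z_0)·√(n−3) = (-0.799934 − (-1.831781))·√38 = 1.031847 · 6.164414 = 6.361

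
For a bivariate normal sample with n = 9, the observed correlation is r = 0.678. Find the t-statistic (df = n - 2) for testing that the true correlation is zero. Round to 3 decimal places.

t = r·√(n−2) / √(1−r²) with r = 0.678, n = 9
  = 0.678·√7 / √(1 − 0.459684)
  = 0.678·2.645751 / 0.735062
  = 1.793819 / 0.735062 = 2.440

2.440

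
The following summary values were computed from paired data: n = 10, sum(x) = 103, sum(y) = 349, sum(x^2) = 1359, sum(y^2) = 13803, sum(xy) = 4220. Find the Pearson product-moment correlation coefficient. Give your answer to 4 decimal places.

0.8990

Numerator: nΣxy − (Σx)(Σy) = 10·4220 − (103)(349) = 6253
Denominator: √[(nΣx²−(Σx)²)(nΣy²−(Σy)²)]
  nΣx²−(Σx)² = 10·1359 − 10609 = 2981;  nΣy²−(Σy)² = 10·13803 − 121801 = 16229
  √(2981·16229) = √48378649 = 6955.4762
r = 6253 / 6955.4762 = 0.8990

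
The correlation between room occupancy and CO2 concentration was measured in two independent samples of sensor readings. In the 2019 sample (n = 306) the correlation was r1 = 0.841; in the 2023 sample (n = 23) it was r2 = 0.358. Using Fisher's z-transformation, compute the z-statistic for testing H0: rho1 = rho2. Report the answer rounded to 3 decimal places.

Fisher z-transforms: z1 = atanh(0.841) = 1.224580, z2 = atanh(0.358) = 0.374590; difference d = 0.849990
Var(d) = 1/303 + 1/20 = 0.0033003 + 0.0500000 = 0.0533003
z = d/√Var(d) = 0.849990 / √0.0533003 = 0.849990 / 0.230869 = 3.682

3.682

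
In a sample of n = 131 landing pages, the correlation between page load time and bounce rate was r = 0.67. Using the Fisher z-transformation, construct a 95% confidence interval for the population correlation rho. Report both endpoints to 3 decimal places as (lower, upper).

Fisher z: z_r = atanh(r) = ½·ln((1+0.67)/(1−0.67)) = 0.810743
SE(z) = 1/√(n−3) = 1/√128 = 0.088388
95% ⇒ z* = 1.960; margin = 1.960·0.088388 = 0.173240
CI on z-scale: (0.637503, 0.983983)
Back-transform: tanh(0.637503) = 0.563197, tanh(0.983983) = 0.754785

(0.563, 0.755)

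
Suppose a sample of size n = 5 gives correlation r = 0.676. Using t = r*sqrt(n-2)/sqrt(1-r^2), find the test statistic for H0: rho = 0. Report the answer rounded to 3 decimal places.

t = r·√(n−2) / √(1−r²) with r = 0.676, n = 5
  = 0.676·√3 / √(1 − 0.456976)
  = 0.676·1.732051 / 0.736902
  = 1.170866 / 0.736902 = 1.589

1.589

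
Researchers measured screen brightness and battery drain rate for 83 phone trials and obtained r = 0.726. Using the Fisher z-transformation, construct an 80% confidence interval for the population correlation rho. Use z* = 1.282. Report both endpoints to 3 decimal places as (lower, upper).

(0.651, 0.787)

z_r = atanh(0.726) = 0.920217;  SE = 1/√(n−3) = 1/√80 = 0.111803
z-limits: 0.920217 ± 1.282·0.111803 = 0.920217 ± 0.143331 = [0.776886, 1.063548]
ρ-limits: (tanh 0.776886, tanh 1.063548) = (0.651, 0.787)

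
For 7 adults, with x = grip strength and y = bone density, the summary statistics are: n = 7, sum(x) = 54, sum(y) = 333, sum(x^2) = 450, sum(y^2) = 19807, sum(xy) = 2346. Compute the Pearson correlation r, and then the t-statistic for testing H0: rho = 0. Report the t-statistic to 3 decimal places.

-1.731

S_xy = nΣxy − ΣxΣy = 7·2346 − 54·333 = 16422 − 17982 = -1560
S_xx = nΣx² − (Σx)² = 7·450 − 54² = 3150 − 2916 = 234
S_yy = nΣy² − (Σy)² = 7·19807 − 333² = 138649 − 110889 = 27760
r = S_xy / √(S_xx·S_yy) = -1560 / √(234·27760) = -1560 / √6495840 = -1560 / 2548.6938 = -0.6121
t = r·√(n−2)/√(1−r²) = -0.6121·√5 / √(1−0.374666) = -1.368697 / 0.790781 = -1.731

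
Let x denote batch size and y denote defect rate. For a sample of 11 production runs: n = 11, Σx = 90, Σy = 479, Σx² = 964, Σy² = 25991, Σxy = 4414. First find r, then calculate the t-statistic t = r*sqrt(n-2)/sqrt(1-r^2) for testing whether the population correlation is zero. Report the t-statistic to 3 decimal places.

1.545

Numerator: nΣxy − (Σx)(Σy) = 11·4414 − (90)(479) = 5444
Denominator: √[(nΣx²−(Σx)²)(nΣy²−(Σy)²)]
  nΣx²−(Σx)² = 11·964 − 8100 = 2504;  nΣy²−(Σy)² = 11·25991 − 229441 = 56460
  √(2504·56460) = √141375840 = 11890.1573
r = 5444 / 11890.1573 = 0.4579
t = r·√(n−2)/√(1−r²) = 0.4579·√9 / √(1−0.209672) = 1.373700 / 0.889004 = 1.545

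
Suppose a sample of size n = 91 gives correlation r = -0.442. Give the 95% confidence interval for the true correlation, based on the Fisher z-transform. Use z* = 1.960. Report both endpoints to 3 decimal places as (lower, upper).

(-0.594, -0.260)

z_r = atanh(-0.442) = -0.474714;  SE = 1/√(n−3) = 1/√88 = 0.106600
z-limits: -0.474714 ± 1.960·0.106600 = -0.474714 ± 0.208936 = [-0.683650, -0.265778]
ρ-limits: (tanh -0.683650, tanh -0.265778) = (-0.594, -0.260)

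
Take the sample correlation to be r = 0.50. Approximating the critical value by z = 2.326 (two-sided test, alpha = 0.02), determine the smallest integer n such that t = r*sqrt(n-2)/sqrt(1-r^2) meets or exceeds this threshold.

19

r√(n−2)/√(1−r²) ≥ 2.326  ⇔  n−2 ≥ (2.326)²·(1−r²)/r²
(1−r²)/r² = (1−0.2500)/0.2500 = 3.0000
n ≥ 2 + 5.410276·3.0000 = 2 + 16.2308 = 18.2308
⌈18.2308⌉ = 19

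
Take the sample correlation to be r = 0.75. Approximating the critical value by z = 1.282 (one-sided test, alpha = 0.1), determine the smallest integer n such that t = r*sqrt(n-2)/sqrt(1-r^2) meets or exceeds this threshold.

4

r√(n−2)/√(1−r²) ≥ 1.282  ⇔  n−2 ≥ (1.282)²·(1−r²)/r²
(1−r²)/r² = (1−0.5625)/0.5625 = 0.7778
n ≥ 2 + 1.643524·0.7778 = 2 + 1.2783 = 3.2783
⌈3.2783⌉ = 4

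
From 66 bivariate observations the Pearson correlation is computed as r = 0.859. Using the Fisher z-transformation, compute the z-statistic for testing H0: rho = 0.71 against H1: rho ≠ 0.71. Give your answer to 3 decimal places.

3.193

z_r = atanh(0.859) = 1.289517,  z_0 = atanh(0.71) = 0.887184
SE = 1/√(n−3) = 1/√63 = 0.125988
z = (z_r − z_0)/SE = (1.289517 − 0.887184) / 0.125988 = 0.402333 / 0.125988 = 3.193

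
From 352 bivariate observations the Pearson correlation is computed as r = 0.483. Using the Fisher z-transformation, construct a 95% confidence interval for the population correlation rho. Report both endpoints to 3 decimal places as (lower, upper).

(0.399, 0.559)

z_r = atanh(0.483) = 0.526890;  SE = 1/√(n−3) = 1/√349 = 0.053529
z-limits: 0.526890 ± 1.960·0.053529 = 0.526890 ± 0.104917 = [0.421973, 0.631807]
ρ-limits: (tanh 0.421973, tanh 0.631807) = (0.399, 0.559)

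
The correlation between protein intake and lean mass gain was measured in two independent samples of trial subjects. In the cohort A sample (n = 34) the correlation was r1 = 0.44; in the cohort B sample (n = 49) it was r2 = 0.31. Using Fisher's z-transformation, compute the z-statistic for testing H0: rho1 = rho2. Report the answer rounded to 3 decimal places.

z1 = atanh(0.44) = 0.472231,  z2 = atanh(0.31) = 0.320545
SE = √(1/(n1−3) + 1/(n2−3)) = √(1/31 + 1/46) = √(0.0322581 + 0.0217391) = √0.0539972 = 0.232373
z = (z1 − z2)/SE = (0.472231 − 0.320545) / 0.232373 = 0.151686 / 0.232373 = 0.653

0.653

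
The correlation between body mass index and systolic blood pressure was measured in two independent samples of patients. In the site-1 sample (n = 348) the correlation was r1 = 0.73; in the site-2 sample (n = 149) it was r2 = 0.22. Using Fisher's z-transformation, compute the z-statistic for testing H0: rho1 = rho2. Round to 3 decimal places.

7.141

z1 = atanh(0.73) = 0.928727,  z2 = atanh(0.22) = 0.223656
SE = √(1/(n1−3) + 1/(n2−3)) = √(1/345 + 1/146) = √(0.0028986 + 0.0068493) = √0.0097479 = 0.098731
z = (z1 − z2)/SE = (0.928727 − 0.223656) / 0.098731 = 0.705071 / 0.098731 = 7.141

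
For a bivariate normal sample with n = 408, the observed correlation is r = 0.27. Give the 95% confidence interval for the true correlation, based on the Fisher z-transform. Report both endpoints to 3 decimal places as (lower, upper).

(0.178, 0.358)

z_r = atanh(0.27) = 0.276864;  SE = 1/√(n−3) = 1/√405 = 0.049690
z-limits: 0.276864 ± 1.960·0.049690 = 0.276864 ± 0.097392 = [0.179472, 0.374256]
ρ-limits: (tanh 0.179472, tanh 0.374256) = (0.178, 0.358)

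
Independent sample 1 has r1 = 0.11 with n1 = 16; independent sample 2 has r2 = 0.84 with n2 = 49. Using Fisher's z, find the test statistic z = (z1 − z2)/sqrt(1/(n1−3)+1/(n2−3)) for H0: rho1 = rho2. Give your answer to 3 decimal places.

-3.536

Fisher z-transforms: z1 = atanh(0.11) = 0.110447, z2 = atanh(0.84) = 1.221174; difference d = -1.110727
Var(d) = 1/13 + 1/46 = 0.0769231 + 0.0217391 = 0.0986622
z = d/√Var(d) = -1.110727 / √0.0986622 = -1.110727 / 0.314105 = -3.536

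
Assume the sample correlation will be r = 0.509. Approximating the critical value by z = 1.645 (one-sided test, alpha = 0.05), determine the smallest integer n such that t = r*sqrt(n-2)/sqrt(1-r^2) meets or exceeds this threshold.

10

r√(n−2)/√(1−r²) ≥ 1.645  ⇔  n−2 ≥ (1.645)²·(1−r²)/r²
(1−r²)/r² = (1−0.259081)/0.259081 = 2.8598
n ≥ 2 + 2.706025·2.8598 = 2 + 7.7387 = 9.7387
⌈9.7387⌉ = 10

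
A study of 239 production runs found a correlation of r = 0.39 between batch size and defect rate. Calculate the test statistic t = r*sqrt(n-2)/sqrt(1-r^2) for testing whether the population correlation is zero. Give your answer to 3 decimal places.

t = r·√(n−2) / √(1−r²) with r = 0.39, n = 239
  = 0.39·√237 / √(1 − 0.1521)
  = 0.39·15.394804 / 0.920815
  = 6.003974 / 0.920815 = 6.520

6.520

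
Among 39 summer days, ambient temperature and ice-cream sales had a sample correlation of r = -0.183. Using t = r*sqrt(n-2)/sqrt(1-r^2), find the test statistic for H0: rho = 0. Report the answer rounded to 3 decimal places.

t = r·√(n−2) / √(1−r²) with r = -0.183, n = 39
  = -0.183·√37 / √(1 − 0.033489)
  = -0.183·6.082763 / 0.983113
  = -1.113146 / 0.983113 = -1.132

-1.132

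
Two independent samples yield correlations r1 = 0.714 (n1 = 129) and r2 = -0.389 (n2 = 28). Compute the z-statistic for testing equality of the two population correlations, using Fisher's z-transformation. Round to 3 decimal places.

5.965

z1 = atanh(0.714) = 0.895297,  z2 = atanh(-0.389) = -0.410621
SE = √(1/(n1−3) + 1/(n2−3)) = √(1/126 + 1/25) = √(0.0079365 + 0.0400000) = √0.0479365 = 0.218944
z = (z1 − z2)/SE = (0.895297 − (-0.410621)) / 0.218944 = 1.305918 / 0.218944 = 5.965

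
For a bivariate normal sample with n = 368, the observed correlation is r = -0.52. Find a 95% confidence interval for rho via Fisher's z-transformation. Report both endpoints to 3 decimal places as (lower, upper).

(-0.591, -0.441)

z_r = atanh(-0.52) = -0.576340;  SE = 1/√(n−3) = 1/√365 = 0.052342
z-limits: -0.576340 ± 1.960·0.052342 = -0.576340 ± 0.102590 = [-0.678930, -0.473750]
ρ-limits: (tanh -0.678930, tanh -0.473750) = (-0.591, -0.441)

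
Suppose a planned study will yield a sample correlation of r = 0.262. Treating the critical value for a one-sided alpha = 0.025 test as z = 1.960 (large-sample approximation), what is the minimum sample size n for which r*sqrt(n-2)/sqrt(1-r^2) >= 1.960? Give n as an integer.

r√(n−2)/√(1−r²) ≥ 1.960  ⇔  n−2 ≥ (1.960)²·(1−r²)/r²
(1−r²)/r² = (1−0.068644)/0.068644 = 13.5679
n ≥ 2 + 3.8416·13.5679 = 2 + 52.1224 = 54.1224
⌈54.1224⌉ = 55

55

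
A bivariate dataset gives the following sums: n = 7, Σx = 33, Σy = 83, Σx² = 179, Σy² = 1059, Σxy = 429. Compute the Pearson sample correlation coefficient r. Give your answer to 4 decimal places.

0.9006

S_xy = nΣxy − ΣxΣy = 7·429 − 33·83 = 3003 − 2739 = 264
S_xx = nΣx² − (Σx)² = 7·179 − 33² = 1253 − 1089 = 164
S_yy = nΣy² − (Σy)² = 7·1059 − 83² = 7413 − 6889 = 524
r = S_xy / √(S_xx·S_yy) = 264 / √(164·524) = 264 / √85936 = 264 / 293.1484 = 0.9006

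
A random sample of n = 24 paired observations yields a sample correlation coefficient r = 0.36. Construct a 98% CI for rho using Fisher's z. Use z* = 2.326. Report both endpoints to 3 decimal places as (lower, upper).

(-0.130, 0.709)

z_r = atanh(0.36) = 0.376886;  SE = 1/√(n−3) = 1/√21 = 0.218218
z-limits: 0.376886 ± 2.326·0.218218 = 0.376886 ± 0.507575 = [-0.130689, 0.884461]
ρ-limits: (tanh -0.130689, tanh 0.884461) = (-0.130, 0.709)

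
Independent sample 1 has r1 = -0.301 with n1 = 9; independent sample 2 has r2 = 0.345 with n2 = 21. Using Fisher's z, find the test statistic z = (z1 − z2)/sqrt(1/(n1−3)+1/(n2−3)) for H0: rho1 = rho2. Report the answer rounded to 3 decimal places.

Fisher z-transforms: z1 = atanh(-0.301) = -0.310619, z2 = atanh(0.345) = 0.359757; difference d = -0.670376
Var(d) = 1/6 + 1/18 = 0.1666667 + 0.0555556 = 0.2222223
z = d/√Var(d) = -0.670376 / √0.2222223 = -0.670376 / 0.471405 = -1.422

-1.422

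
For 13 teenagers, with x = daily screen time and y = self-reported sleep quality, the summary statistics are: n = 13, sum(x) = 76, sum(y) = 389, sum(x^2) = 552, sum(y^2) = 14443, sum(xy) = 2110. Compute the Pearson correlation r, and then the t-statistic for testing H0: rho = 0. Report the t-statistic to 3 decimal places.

S_xy = nΣxy − ΣxΣy = 13·2110 − 76·389 = 27430 − 29564 = -2134
S_xx = nΣx² − (Σx)² = 13·552 − 76² = 7176 − 5776 = 1400
S_yy = nΣy² − (Σy)² = 13·14443 − 389² = 187759 − 151321 = 36438
r = S_xy / √(S_xx·S_yy) = -2134 / √(1400·36438) = -2134 / √51013200 = -2134 / 7142.3526 = -0.2988
t = r·√(n−2)/√(1−r²) = -0.2988·√11 / √(1−0.089281) = -0.991007 / 0.954316 = -1.038

-1.038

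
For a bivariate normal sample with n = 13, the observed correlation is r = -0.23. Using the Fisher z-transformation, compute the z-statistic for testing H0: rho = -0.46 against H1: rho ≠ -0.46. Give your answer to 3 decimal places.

z_r = atanh(-0.23) = -0.234189,  z_0 = atanh(-0.46) = -0.497311
SE = 1/√(n−3) = 1/√10 = 0.316228
z = (z_r − z_0)/SE = (-0.234189 − (-0.497311)) / 0.316228 = 0.263122 / 0.316228 = 0.832

0.832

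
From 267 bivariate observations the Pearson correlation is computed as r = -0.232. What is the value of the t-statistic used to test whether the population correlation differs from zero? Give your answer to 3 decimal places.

-3.883

t = r·√(n−2) / √(1−r²) with r = -0.232, n = 267
  = -0.232·√265 / √(1 − 0.053824)
  = -0.232·16.278821 / 0.972716
  = -3.776686 / 0.972716 = -3.883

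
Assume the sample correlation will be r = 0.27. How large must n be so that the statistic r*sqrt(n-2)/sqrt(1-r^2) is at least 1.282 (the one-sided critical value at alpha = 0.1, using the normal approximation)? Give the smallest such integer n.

23

Need r·√(n−2)/√(1−r²) ≥ 1.282
√(n−2) ≥ 1.282·√(1−0.0729) / 0.27 = 1.282·0.962860 / 0.27 = 4.5718
n−2 ≥ 20.9014  ⇒  n ≥ 22.9014
Smallest integer n = 23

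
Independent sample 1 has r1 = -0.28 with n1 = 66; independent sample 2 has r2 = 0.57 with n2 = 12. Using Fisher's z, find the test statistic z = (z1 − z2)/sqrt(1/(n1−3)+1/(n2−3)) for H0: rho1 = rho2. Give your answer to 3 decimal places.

z1 = atanh(-0.28) = -0.287682,  z2 = atanh(0.57) = 0.647523
SE = √(1/(n1−3) + 1/(n2−3)) = √(1/63 + 1/9) = √(0.0158730 + 0.1111111) = √0.1269841 = 0.356348
z = (z1 − z2)/SE = (-0.287682 − 0.647523) / 0.356348 = -0.935205 / 0.356348 = -2.624

-2.624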